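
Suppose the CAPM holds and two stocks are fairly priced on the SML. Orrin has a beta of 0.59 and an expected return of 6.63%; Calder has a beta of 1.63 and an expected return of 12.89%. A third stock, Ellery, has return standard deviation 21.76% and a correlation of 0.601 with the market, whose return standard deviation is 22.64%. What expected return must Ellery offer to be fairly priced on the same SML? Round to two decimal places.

6.56%

MRP = (12.89% − 6.63%) / (1.63 − 0.59) = 6.0192%
R_f = 6.63% − 0.59 × 6.0192% = 3.0787%
β_Ellery = ρ·σ_i/σ_m = 0.601 × 21.76 / 22.64 = 0.5776
E(R_Ellery) = R_f + β × MRP = 3.0787% + 0.5776 × 6.0192% = 6.56%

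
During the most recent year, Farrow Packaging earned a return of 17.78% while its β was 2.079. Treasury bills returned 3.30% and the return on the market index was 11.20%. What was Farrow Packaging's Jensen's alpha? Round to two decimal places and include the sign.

Market excess return = 11.20% − 3.30% = 7.90%
CAPM benchmark = R_f + β(R_m − R_f) = 3.30% + 2.079 × 7.90% = 19.72410%
α = actual − benchmark = 17.78% − 19.72410% = -1.94%

-1.94%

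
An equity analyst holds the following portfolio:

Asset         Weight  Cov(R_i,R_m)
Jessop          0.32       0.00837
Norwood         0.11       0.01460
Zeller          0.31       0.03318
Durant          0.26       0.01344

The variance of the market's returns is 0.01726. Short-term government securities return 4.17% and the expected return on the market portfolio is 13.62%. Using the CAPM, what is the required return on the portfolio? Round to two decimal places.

14.06%

β_Jessop = 0.00837 / 0.01726 = 0.4849
β_Norwood = 0.01460 / 0.01726 = 0.8459
β_Zeller = 0.03318 / 0.01726 = 1.9224
β_Durant = 0.01344 / 0.01726 = 0.7787
β_P = Σ w_i β_i = 0.32×0.4849 + 0.11×0.8459 + 0.31×1.9224 + 0.26×0.7787 = 1.0466
MRP = 13.62% − 4.17% = 9.45%
E(R_P) = R_f + β_P × MRP = 4.17% + 1.0466 × 9.45% = 14.06%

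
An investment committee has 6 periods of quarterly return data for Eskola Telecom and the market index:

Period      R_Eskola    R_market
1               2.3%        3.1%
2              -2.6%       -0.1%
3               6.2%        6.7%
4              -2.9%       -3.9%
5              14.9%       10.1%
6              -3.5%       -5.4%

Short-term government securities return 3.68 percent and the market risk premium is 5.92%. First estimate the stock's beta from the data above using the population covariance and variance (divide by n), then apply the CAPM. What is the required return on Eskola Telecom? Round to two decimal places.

10.31%

Mean R_i = (2.3 − 2.6 + 6.2 − 2.9 + 14.9 − 3.5) / 6 = 2.4000%
Mean R_m = (3.1 − 0.1 + 6.7 − 3.9 + 10.1 − 5.4) / 6 = 1.7500%
Σ(R_i − R̄_i)(R_m − R̄_m) = 204.4300  ⇒  Cov = 204.4300 / 6 = 34.0717
Σ(R_m − R̄_m)² = 182.5150  ⇒  Var(R_m) = 182.5150 / 6 = 30.4192
β = Cov / Var(R_m) = 34.0717 / 30.4192 = 1.1201
E(R) = R_f + β × MRP = 3.68% + 1.1201 × 5.92% = 10.31%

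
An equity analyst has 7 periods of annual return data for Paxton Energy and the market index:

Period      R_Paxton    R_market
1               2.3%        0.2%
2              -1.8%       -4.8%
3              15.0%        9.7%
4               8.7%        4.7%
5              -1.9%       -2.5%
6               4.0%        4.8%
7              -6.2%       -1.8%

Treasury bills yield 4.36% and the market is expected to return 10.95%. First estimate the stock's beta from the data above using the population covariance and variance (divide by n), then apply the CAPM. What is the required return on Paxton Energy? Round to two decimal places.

Mean R_i = (2.3 − 1.8 + 15.0 + 8.7 − 1.9 + 4.0 − 6.2) / 7 = 2.8714%
Mean R_m = (0.2 − 4.8 + 9.7 + 4.7 − 2.5 + 4.8 − 1.8) / 7 = 1.4714%
Σ(R_i − R̄_i)(R_m − R̄_m) = 201.0243  ⇒  Cov = 201.0243 / 7 = 28.7178
Σ(R_m − R̄_m)² = 156.6343  ⇒  Var(R_m) = 156.6343 / 7 = 22.3763
β = Cov / Var(R_m) = 28.7178 / 22.3763 = 1.2834
MRP = 10.95% − 4.36% = 6.59%
E(R) = R_f + β × MRP = 4.36% + 1.2834 × 6.59% = 12.82%

12.82%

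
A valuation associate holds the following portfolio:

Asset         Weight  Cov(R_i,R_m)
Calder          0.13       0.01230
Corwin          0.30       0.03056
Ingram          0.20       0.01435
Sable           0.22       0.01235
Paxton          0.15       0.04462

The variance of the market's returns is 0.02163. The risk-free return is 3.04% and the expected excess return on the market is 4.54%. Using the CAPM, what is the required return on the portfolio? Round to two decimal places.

7.88%

β_Calder = 0.01230 / 0.02163 = 0.5687
β_Corwin = 0.03056 / 0.02163 = 1.4129
β_Ingram = 0.01435 / 0.02163 = 0.6634
β_Sable = 0.01235 / 0.02163 = 0.5710
β_Paxton = 0.04462 / 0.02163 = 2.0629
β_P = Σ w_i β_i = 0.13×0.5687 + 0.30×1.4129 + 0.20×0.6634 + 0.22×0.5710 + 0.15×2.0629 = 1.0655
E(R_P) = R_f + β_P × MRP = 3.04% + 1.0655 × 4.54% = 7.88%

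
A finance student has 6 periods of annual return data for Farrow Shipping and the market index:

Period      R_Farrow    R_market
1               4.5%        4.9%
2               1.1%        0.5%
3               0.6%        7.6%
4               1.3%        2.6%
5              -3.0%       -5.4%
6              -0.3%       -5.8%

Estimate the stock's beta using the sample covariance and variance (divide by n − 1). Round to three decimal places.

0.306

Mean R_i = (4.5 + 1.1 + 0.6 + 1.3 − 3.0 − 0.3) / 6 = 0.7000%
Mean R_m = (4.9 + 0.5 + 7.6 + 2.6 − 5.4 − 5.8) / 6 = 0.7333%
Σ(R_i − R̄_i)(R_m − R̄_m) = 45.4000  ⇒  Cov = 45.4000 / 5 = 9.0800
Σ(R_m − R̄_m)² = 148.3533  ⇒  Var(R_m) = 148.3533 / 5 = 29.6707
β = Cov / Var(R_m) = 9.0800 / 29.6707 = 0.3060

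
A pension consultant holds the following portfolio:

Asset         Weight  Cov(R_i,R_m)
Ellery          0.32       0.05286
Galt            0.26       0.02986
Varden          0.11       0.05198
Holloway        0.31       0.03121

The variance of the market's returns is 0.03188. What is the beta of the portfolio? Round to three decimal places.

1.257

β_Ellery = 0.05286 / 0.03188 = 1.6581
β_Galt = 0.02986 / 0.03188 = 0.9366
β_Varden = 0.05198 / 0.03188 = 1.6305
β_Holloway = 0.03121 / 0.03188 = 0.9790
β_P = Σ w_i β_i = 0.32×1.6581 + 0.26×0.9366 + 0.11×1.6305 + 0.31×0.9790 = 1.2570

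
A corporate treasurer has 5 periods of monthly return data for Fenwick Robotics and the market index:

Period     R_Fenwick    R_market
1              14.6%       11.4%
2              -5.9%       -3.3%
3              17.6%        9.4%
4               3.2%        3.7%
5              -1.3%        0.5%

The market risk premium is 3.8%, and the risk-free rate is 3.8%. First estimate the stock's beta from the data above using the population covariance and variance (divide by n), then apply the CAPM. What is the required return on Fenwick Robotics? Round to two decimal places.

9.93%

Mean R_i = (14.6 − 5.9 + 17.6 + 3.2 − 1.3) / 5 = 5.6400%
Mean R_m = (11.4 − 3.3 + 9.4 + 3.7 + 0.5) / 5 = 4.3400%
Σ(R_i − R̄_i)(R_m − R̄_m) = 240.1520  ⇒  Cov = 240.1520 / 5 = 48.0304
Σ(R_m − R̄_m)² = 148.9720  ⇒  Var(R_m) = 148.9720 / 5 = 29.7944
β = Cov / Var(R_m) = 48.0304 / 29.7944 = 1.6121
E(R) = R_f + β × MRP = 3.8% + 1.6121 × 3.8% = 9.93%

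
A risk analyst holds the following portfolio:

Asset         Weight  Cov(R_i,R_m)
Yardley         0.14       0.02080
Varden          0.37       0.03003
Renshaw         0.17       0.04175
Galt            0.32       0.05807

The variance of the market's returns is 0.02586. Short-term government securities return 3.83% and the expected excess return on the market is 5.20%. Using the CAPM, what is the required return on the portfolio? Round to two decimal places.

11.81%

β_Yardley = 0.02080 / 0.02586 = 0.8043
β_Varden = 0.03003 / 0.02586 = 1.1613
β_Renshaw = 0.04175 / 0.02586 = 1.6145
β_Galt = 0.05807 / 0.02586 = 2.2456
β_P = Σ w_i β_i = 0.14×0.8043 + 0.37×1.1613 + 0.17×1.6145 + 0.32×2.2456 = 1.5353
E(R_P) = R_f + β_P × MRP = 3.83% + 1.5353 × 5.20% = 11.81%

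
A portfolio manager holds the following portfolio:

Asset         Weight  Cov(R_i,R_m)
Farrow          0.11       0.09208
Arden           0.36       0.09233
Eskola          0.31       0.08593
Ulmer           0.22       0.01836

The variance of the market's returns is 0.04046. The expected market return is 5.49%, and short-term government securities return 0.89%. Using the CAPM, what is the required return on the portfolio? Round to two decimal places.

β_Farrow = 0.09208 / 0.04046 = 2.2758
β_Arden = 0.09233 / 0.04046 = 2.2820
β_Eskola = 0.08593 / 0.04046 = 2.1238
β_Ulmer = 0.01836 / 0.04046 = 0.4538
β_P = Σ w_i β_i = 0.11×2.2758 + 0.36×2.2820 + 0.31×2.1238 + 0.22×0.4538 = 1.8301
MRP = 5.49% − 0.89% = 4.60%
E(R_P) = R_f + β_P × MRP = 0.89% + 1.8301 × 4.60% = 9.31%

9.31%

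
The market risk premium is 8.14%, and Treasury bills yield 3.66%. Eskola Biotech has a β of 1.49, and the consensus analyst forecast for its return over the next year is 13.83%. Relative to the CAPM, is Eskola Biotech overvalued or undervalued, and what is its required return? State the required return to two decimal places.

Overvalued; required return 15.79%

Required return = R_f + β·MRP = 3.66% + 1.49 × 8.14% = 15.79%
Forecast 13.83% < required 15.79% → the stock plots below the SML → overvalued.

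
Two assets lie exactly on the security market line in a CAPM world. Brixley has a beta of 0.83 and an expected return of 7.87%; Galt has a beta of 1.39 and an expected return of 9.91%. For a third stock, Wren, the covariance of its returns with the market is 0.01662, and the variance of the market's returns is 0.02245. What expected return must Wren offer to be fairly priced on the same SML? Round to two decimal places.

7.54%

MRP = (9.91% − 7.87%) / (1.39 − 0.83) = 3.6429%
R_f = 7.87% − 0.83 × 3.6429% = 4.8464%
β_Wren = Cov / Var(R_m) = 0.01662 / 0.02245 = 0.7403
E(R_Wren) = R_f + β × MRP = 4.8464% + 0.7403 × 3.6429% = 7.54%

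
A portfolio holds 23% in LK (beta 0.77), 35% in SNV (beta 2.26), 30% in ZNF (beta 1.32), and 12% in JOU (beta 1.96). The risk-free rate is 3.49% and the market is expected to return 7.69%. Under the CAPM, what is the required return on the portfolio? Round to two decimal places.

β_P = Σ w_i β_i = 0.23×0.77 + 0.35×2.26 + 0.30×1.32 + 0.12×1.96 = 1.5993
MRP = 7.69% − 3.49% = 4.20%
E(R_P) = R_f + β_P × MRP = 3.49% + 1.5993 × 4.20% = 10.21%

10.21%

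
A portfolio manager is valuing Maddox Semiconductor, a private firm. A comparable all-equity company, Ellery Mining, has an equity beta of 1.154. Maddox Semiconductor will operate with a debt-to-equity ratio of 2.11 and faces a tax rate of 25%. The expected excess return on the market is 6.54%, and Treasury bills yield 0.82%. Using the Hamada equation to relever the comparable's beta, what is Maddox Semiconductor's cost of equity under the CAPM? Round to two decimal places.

β_L = β_U × [1 + (1 − t)(D/E)] = 1.154 × [1 + (1 − 0.25) × 2.11]
    = 1.154 × [1 + 0.75 × 2.11] = 1.154 × 2.5825 = 2.9802
E(R) = R_f + β_L × MRP = 0.82% + 2.9802 × 6.54% = 20.31%

20.31%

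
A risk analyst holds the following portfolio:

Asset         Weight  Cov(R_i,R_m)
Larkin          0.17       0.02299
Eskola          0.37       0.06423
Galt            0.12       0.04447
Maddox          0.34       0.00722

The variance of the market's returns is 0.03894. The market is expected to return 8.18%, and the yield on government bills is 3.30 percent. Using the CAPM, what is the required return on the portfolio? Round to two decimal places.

β_Larkin = 0.02299 / 0.03894 = 0.5904
β_Eskola = 0.06423 / 0.03894 = 1.6495
β_Galt = 0.04447 / 0.03894 = 1.1420
β_Maddox = 0.00722 / 0.03894 = 0.1854
β_P = Σ w_i β_i = 0.17×0.5904 + 0.37×1.6495 + 0.12×1.1420 + 0.34×0.1854 = 0.9108
MRP = 8.18% − 3.30% = 4.88%
E(R_P) = R_f + β_P × MRP = 3.30% + 0.9108 × 4.88% = 7.74%

7.74%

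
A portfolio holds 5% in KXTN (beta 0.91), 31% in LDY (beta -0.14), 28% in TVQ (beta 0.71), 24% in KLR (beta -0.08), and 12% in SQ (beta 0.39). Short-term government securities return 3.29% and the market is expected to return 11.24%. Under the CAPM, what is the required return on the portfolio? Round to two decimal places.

β_P = Σ w_i β_i = 0.05×0.91 + 0.31×-0.14 + 0.28×0.71 + 0.24×-0.08 + 0.12×0.39 = 0.2285
MRP = 11.24% − 3.29% = 7.95%
E(R_P) = R_f + β_P × MRP = 3.29% + 0.2285 × 7.95% = 5.11%

5.11%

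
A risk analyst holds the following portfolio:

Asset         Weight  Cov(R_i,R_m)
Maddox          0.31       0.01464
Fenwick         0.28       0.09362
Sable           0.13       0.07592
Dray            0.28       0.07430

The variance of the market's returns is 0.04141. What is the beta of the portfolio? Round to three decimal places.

β_Maddox = 0.01464 / 0.04141 = 0.3535
β_Fenwick = 0.09362 / 0.04141 = 2.2608
β_Sable = 0.07592 / 0.04141 = 1.8334
β_Dray = 0.07430 / 0.04141 = 1.7943
β_P = Σ w_i β_i = 0.31×0.3535 + 0.28×2.2608 + 0.13×1.8334 + 0.28×1.7943 = 1.4834

1.483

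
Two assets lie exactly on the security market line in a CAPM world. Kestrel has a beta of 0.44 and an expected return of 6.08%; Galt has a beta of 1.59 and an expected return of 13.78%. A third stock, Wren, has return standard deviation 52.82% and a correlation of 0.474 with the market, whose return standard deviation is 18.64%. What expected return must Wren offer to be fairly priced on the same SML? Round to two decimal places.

MRP = (13.78% − 6.08%) / (1.59 − 0.44) = 6.6957%
R_f = 6.08% − 0.44 × 6.6957% = 3.1339%
β_Wren = ρ·σ_i/σ_m = 0.474 × 52.82 / 18.64 = 1.3432
E(R_Wren) = R_f + β × MRP = 3.1339% + 1.3432 × 6.6957% = 12.13%

12.13%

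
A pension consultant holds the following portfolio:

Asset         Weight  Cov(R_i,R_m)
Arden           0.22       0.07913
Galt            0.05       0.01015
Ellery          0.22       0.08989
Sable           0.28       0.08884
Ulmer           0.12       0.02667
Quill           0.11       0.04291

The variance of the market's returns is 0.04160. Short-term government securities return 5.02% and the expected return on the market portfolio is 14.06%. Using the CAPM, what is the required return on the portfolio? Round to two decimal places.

20.34%

β_Arden = 0.07913 / 0.04160 = 1.9022
β_Galt = 0.01015 / 0.04160 = 0.2440
β_Ellery = 0.08989 / 0.04160 = 2.1608
β_Sable = 0.08884 / 0.04160 = 2.1356
β_Ulmer = 0.02667 / 0.04160 = 0.6411
β_Quill = 0.04291 / 0.04160 = 1.0315
β_P = Σ w_i β_i = 0.22×1.9022 + 0.05×0.2440 + 0.22×2.1608 + 0.28×2.1356 + 0.12×0.6411 + 0.11×1.0315 = 1.6944
MRP = 14.06% − 5.02% = 9.04%
E(R_P) = R_f + β_P × MRP = 5.02% + 1.6944 × 9.04% = 20.34%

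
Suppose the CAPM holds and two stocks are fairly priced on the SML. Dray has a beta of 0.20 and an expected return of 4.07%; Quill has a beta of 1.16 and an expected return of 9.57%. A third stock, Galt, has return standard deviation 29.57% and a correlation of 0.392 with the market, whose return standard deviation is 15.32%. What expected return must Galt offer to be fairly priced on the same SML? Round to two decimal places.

7.26%

MRP = (9.57% − 4.07%) / (1.16 − 0.20) = 5.7292%
R_f = 4.07% − 0.20 × 5.7292% = 2.9242%
β_Galt = ρ·σ_i/σ_m = 0.392 × 29.57 / 15.32 = 0.7566
E(R_Galt) = R_f + β × MRP = 2.9242% + 0.7566 × 5.7292% = 7.26%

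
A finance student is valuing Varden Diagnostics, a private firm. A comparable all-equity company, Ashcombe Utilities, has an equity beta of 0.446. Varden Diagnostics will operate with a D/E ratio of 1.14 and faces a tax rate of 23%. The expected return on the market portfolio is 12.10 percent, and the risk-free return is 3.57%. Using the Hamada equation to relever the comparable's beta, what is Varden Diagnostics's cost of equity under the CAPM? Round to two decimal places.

10.71%

β_L = β_U × [1 + (1 − t)(D/E)] = 0.446 × [1 + (1 − 0.23) × 1.14]
    = 0.446 × [1 + 0.77 × 1.14] = 0.446 × 1.8778 = 0.8375
MRP = 12.10% − 3.57% = 8.53%
E(R) = R_f + β_L × MRP = 3.57% + 0.8375 × 8.53% = 10.71%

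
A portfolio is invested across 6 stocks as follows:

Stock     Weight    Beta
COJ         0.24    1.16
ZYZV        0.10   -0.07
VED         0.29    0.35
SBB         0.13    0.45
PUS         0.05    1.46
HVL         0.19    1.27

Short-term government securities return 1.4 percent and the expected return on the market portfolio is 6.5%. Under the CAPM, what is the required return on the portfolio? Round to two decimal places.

5.20%

β_P = Σ w_i β_i = 0.24×1.16 + 0.10×-0.07 + 0.29×0.35 + 0.13×0.45 + 0.05×1.46 + 0.19×1.27 = 0.7457
MRP = 6.5% − 1.4% = 5.10%
E(R_P) = R_f + β_P × MRP = 1.4% + 0.7457 × 5.1% = 5.20%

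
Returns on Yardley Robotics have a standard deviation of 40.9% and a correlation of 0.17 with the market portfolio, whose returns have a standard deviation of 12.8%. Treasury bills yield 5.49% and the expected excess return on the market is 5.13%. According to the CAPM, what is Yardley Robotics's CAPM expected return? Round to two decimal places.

β = ρ × σ_i / σ_m = 0.17 × 40.9% / 12.8% = 0.5432
E(R) = 5.49% + 0.5432 × 5.13% = 8.28%

8.28%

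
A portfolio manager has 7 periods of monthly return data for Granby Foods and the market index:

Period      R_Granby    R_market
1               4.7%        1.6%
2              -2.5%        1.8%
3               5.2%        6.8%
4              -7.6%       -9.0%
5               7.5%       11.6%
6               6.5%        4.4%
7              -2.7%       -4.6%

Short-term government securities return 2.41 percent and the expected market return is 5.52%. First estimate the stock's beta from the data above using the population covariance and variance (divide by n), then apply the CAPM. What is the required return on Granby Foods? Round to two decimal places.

Mean R_i = (4.7 − 2.5 + 5.2 − 7.6 + 7.5 + 6.5 − 2.7) / 7 = 1.5857%
Mean R_m = (1.6 + 1.8 + 6.8 − 9.0 + 11.6 + 4.4 − 4.6) / 7 = 1.8000%
Σ(R_i − R̄_i)(R_m − R̄_m) = 214.8200  ⇒  Cov = 214.8200 / 7 = 30.6886
Σ(R_m − R̄_m)² = 285.4400  ⇒  Var(R_m) = 285.4400 / 7 = 40.7771
β = Cov / Var(R_m) = 30.6886 / 40.7771 = 0.7526
MRP = 5.52% − 2.41% = 3.11%
E(R) = R_f + β × MRP = 2.41% + 0.7526 × 3.11% = 4.75%

4.75%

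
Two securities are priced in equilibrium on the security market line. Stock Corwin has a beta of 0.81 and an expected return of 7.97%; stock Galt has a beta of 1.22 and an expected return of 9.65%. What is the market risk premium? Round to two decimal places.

4.10%

Both satisfy E(R) = R_f + β·MRP, so the slope of the SML is
MRP = (9.65% − 7.97%) / (1.22 − 0.81) = 1.68% / 0.41 = 4.0976%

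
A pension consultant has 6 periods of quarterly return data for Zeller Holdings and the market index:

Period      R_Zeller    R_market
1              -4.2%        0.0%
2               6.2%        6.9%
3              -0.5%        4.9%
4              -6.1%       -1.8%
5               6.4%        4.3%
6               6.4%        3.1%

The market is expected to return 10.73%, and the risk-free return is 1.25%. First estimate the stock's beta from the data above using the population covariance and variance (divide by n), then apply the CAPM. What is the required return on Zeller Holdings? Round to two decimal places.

14.77%

Mean R_i = (-4.2 + 6.2 − 0.5 − 6.1 + 6.4 + 6.4) / 6 = 1.3667%
Mean R_m = (0.0 + 6.9 + 4.9 − 1.8 + 4.3 + 3.1) / 6 = 2.9000%
Σ(R_i − R̄_i)(R_m − R̄_m) = 74.8900  ⇒  Cov = 74.8900 / 6 = 12.4817
Σ(R_m − R̄_m)² = 52.5000  ⇒  Var(R_m) = 52.5000 / 6 = 8.7500
β = Cov / Var(R_m) = 12.4817 / 8.7500 = 1.4265
MRP = 10.73% − 1.25% = 9.48%
E(R) = R_f + β × MRP = 1.25% + 1.4265 × 9.48% = 14.77%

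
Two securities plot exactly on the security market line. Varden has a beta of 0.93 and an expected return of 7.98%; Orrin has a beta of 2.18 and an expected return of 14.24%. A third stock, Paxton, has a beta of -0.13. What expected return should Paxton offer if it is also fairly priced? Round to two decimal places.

MRP (SML slope) = (14.24% − 7.98%) / (2.18 − 0.93) = 6.26% / 1.25 = 5.0080%
R_f (intercept) = 7.98% − 0.93 × 5.0080% = 3.3226%
E(R_Paxton) = R_f + β × MRP = 3.3226% + -0.13 × 5.0080% = 2.67%

2.67%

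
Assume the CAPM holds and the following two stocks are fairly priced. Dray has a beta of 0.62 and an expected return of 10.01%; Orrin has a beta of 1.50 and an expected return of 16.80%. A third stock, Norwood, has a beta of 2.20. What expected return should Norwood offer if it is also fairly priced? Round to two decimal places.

MRP (SML slope) = (16.80% − 10.01%) / (1.50 − 0.62) = 6.79% / 0.88 = 7.7159%
R_f (intercept) = 10.01% − 0.62 × 7.7159% = 5.2261%
E(R_Norwood) = R_f + β × MRP = 5.2261% + 2.20 × 7.7159% = 22.20%

22.20%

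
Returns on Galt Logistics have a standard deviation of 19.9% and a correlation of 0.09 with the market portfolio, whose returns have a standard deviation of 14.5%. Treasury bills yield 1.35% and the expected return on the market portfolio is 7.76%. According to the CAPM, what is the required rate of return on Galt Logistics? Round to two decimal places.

2.14%

β = ρ × σ_i / σ_m = 0.09 × 19.9% / 14.5% = 0.1235
MRP = 7.76% − 1.35% = 6.41%
E(R) = 1.35% + 0.1235 × 6.41% = 2.14%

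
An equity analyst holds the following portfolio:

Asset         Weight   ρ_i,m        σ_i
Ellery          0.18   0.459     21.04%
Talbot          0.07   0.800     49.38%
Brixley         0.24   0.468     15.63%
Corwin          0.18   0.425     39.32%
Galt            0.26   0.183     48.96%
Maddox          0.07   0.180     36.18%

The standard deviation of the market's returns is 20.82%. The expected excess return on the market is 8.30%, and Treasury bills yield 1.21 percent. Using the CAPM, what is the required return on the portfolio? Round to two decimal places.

6.01%

β_Ellery = 0.459 × 21.04% / 20.82% = 0.4639
β_Talbot = 0.800 × 49.38% / 20.82% = 1.8974
β_Brixley = 0.468 × 15.63% / 20.82% = 0.3513
β_Corwin = 0.425 × 39.32% / 20.82% = 0.8026
β_Galt = 0.183 × 48.96% / 20.82% = 0.4303
β_Maddox = 0.180 × 36.18% / 20.82% = 0.3128
β_P = Σ w_i β_i = 0.18×0.4639 + 0.07×1.8974 + 0.24×0.3513 + 0.18×0.8026 + 0.26×0.4303 + 0.07×0.3128 = 0.5789
E(R_P) = R_f + β_P × MRP = 1.21% + 0.5789 × 8.30% = 6.01%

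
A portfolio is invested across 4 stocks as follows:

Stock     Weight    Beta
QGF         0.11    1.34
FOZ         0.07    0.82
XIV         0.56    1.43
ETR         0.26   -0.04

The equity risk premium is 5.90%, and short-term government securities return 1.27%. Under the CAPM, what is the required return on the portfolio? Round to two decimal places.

β_P = Σ w_i β_i = 0.11×1.34 + 0.07×0.82 + 0.56×1.43 + 0.26×-0.04 = 0.9952
E(R_P) = R_f + β_P × MRP = 1.27% + 0.9952 × 5.90% = 7.14%

7.14%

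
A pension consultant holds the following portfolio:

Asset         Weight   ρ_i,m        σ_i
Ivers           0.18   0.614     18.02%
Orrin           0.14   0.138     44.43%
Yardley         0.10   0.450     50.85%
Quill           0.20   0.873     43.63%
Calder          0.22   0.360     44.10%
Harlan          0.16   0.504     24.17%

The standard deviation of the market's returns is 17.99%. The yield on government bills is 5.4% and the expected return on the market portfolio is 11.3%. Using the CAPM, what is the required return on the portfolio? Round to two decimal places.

β_Ivers = 0.614 × 18.02% / 17.99% = 0.6150
β_Orrin = 0.138 × 44.43% / 17.99% = 0.3408
β_Yardley = 0.450 × 50.85% / 17.99% = 1.2720
β_Quill = 0.873 × 43.63% / 17.99% = 2.1172
β_Calder = 0.360 × 44.10% / 17.99% = 0.8825
β_Harlan = 0.504 × 24.17% / 17.99% = 0.6771
β_P = Σ w_i β_i = 0.18×0.6150 + 0.14×0.3408 + 0.10×1.2720 + 0.20×2.1172 + 0.22×0.8825 + 0.16×0.6771 = 1.0115
MRP = 11.3% − 5.4% = 5.90%
E(R_P) = R_f + β_P × MRP = 5.4% + 1.0115 × 5.9% = 11.37%

11.37%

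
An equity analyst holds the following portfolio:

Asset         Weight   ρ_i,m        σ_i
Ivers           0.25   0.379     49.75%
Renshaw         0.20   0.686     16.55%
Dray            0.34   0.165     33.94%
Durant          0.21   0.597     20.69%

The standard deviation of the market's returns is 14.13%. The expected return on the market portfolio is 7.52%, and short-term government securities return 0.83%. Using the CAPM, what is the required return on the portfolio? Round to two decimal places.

6.27%

β_Ivers = 0.379 × 49.75% / 14.13% = 1.3344
β_Renshaw = 0.686 × 16.55% / 14.13% = 0.8035
β_Dray = 0.165 × 33.94% / 14.13% = 0.3963
β_Durant = 0.597 × 20.69% / 14.13% = 0.8742
β_P = Σ w_i β_i = 0.25×1.3344 + 0.20×0.8035 + 0.34×0.3963 + 0.21×0.8742 = 0.8126
MRP = 7.52% − 0.83% = 6.69%
E(R_P) = R_f + β_P × MRP = 0.83% + 0.8126 × 6.69% = 6.27%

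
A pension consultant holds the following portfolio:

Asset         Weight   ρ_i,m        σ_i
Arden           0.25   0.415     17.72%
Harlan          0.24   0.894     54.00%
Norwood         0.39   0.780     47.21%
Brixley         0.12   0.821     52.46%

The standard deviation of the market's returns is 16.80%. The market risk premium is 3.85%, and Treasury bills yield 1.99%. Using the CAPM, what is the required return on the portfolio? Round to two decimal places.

9.54%

β_Arden = 0.415 × 17.72% / 16.80% = 0.4377
β_Harlan = 0.894 × 54.00% / 16.80% = 2.8736
β_Norwood = 0.780 × 47.21% / 16.80% = 2.1919
β_Brixley = 0.821 × 52.46% / 16.80% = 2.5637
β_P = Σ w_i β_i = 0.25×0.4377 + 0.24×2.8736 + 0.39×2.1919 + 0.12×2.5637 = 1.9616
E(R_P) = R_f + β_P × MRP = 1.99% + 1.9616 × 3.85% = 9.54%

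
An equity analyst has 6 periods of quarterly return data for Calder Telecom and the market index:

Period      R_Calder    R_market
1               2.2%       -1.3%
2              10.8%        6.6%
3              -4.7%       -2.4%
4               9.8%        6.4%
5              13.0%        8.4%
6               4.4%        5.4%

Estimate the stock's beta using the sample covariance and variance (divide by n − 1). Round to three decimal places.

1.350

Mean R_i = (2.2 + 10.8 − 4.7 + 9.8 + 13.0 + 4.4) / 6 = 5.9167%
Mean R_m = (-1.3 + 6.6 − 2.4 + 6.4 + 8.4 + 5.4) / 6 = 3.8500%
Σ(R_i − R̄_i)(R_m − R̄_m) = 138.7050  ⇒  Cov = 138.7050 / 5 = 27.7410
Σ(R_m − R̄_m)² = 102.7550  ⇒  Var(R_m) = 102.7550 / 5 = 20.5510
β = Cov / Var(R_m) = 27.7410 / 20.5510 = 1.3499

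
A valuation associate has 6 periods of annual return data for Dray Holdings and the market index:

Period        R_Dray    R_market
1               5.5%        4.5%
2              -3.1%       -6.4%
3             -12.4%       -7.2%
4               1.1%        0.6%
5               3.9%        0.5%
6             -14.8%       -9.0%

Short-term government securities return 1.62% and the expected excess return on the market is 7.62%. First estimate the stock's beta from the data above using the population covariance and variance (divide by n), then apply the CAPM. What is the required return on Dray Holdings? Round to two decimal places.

12.73%

Mean R_i = (5.5 − 3.1 − 12.4 + 1.1 + 3.9 − 14.8) / 6 = -3.3000%
Mean R_m = (4.5 − 6.4 − 7.2 + 0.6 + 0.5 − 9.0) / 6 = -2.8333%
Σ(R_i − R̄_i)(R_m − R̄_m) = 213.5800  ⇒  Cov = 213.5800 / 6 = 35.5967
Σ(R_m − R̄_m)² = 146.4933  ⇒  Var(R_m) = 146.4933 / 6 = 24.4156
β = Cov / Var(R_m) = 35.5967 / 24.4156 = 1.4579
E(R) = R_f + β × MRP = 1.62% + 1.4579 × 7.62% = 12.73%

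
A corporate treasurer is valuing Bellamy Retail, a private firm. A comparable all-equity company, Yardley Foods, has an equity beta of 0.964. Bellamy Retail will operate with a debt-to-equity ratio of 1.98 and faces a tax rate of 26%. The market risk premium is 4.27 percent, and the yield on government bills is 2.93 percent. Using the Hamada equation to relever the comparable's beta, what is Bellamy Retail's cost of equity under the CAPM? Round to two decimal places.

β_L = β_U × [1 + (1 − t)(D/E)] = 0.964 × [1 + (1 − 0.26) × 1.98]
    = 0.964 × [1 + 0.74 × 1.98] = 0.964 × 2.4652 = 2.3765
E(R) = R_f + β_L × MRP = 2.93% + 2.3765 × 4.27% = 13.08%

13.08%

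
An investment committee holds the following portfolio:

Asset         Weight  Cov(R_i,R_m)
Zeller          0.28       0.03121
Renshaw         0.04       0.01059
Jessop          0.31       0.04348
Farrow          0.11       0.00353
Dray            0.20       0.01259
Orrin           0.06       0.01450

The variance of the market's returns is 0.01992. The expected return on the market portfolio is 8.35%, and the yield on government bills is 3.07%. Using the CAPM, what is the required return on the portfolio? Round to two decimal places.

β_Zeller = 0.03121 / 0.01992 = 1.5668
β_Renshaw = 0.01059 / 0.01992 = 0.5316
β_Jessop = 0.04348 / 0.01992 = 2.1827
β_Farrow = 0.00353 / 0.01992 = 0.1772
β_Dray = 0.01259 / 0.01992 = 0.6320
β_Orrin = 0.01450 / 0.01992 = 0.7279
β_P = Σ w_i β_i = 0.28×1.5668 + 0.04×0.5316 + 0.31×2.1827 + 0.11×0.1772 + 0.20×0.6320 + 0.06×0.7279 = 1.3262
MRP = 8.35% − 3.07% = 5.28%
E(R_P) = R_f + β_P × MRP = 3.07% + 1.3262 × 5.28% = 10.07%

10.07%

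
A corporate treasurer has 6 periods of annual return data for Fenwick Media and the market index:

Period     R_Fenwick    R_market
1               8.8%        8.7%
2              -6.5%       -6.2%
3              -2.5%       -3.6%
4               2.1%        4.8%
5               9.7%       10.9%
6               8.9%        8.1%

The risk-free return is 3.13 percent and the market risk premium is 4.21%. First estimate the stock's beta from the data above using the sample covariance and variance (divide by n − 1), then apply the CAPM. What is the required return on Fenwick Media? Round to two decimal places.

7.13%

Mean R_i = (8.8 − 6.5 − 2.5 + 2.1 + 9.7 + 8.9) / 6 = 3.4167%
Mean R_m = (8.7 − 6.2 − 3.6 + 4.8 + 10.9 + 8.1) / 6 = 3.7833%
Σ(R_i − R̄_i)(R_m − R̄_m) = 236.2017  ⇒  Cov = 236.2017 / 5 = 47.2403
Σ(R_m − R̄_m)² = 248.6683  ⇒  Var(R_m) = 248.6683 / 5 = 49.7337
β = Cov / Var(R_m) = 47.2403 / 49.7337 = 0.9499
E(R) = R_f + β × MRP = 3.13% + 0.9499 × 4.21% = 7.13%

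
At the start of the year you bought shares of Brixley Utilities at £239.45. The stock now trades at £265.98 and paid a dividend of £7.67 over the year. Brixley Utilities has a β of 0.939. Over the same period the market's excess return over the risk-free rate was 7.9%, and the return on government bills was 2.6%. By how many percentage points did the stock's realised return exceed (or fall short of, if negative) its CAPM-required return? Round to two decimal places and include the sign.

Realised HPR = (P1 + D1 − P0) / P0 = (265.98 + 7.67 − 239.45) / 239.45 = 34.20 / 239.45 = 14.2827%
CAPM required = R_f + β·MRP = 2.6% + 0.939 × 7.9% = 10.0181%
α = realised − required = 14.2827% − 10.0181% = +4.26%

+4.26%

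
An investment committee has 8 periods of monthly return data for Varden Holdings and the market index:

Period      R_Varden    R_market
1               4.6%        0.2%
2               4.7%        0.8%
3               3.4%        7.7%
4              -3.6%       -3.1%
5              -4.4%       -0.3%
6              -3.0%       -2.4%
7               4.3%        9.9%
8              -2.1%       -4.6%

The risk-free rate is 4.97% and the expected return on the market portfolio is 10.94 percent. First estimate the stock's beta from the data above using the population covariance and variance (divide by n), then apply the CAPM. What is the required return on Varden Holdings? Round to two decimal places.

8.14%

Mean R_i = (4.6 + 4.7 + 3.4 − 3.6 − 4.4 − 3.0 + 4.3 − 2.1) / 8 = 0.4875%
Mean R_m = (0.2 + 0.8 + 7.7 − 3.1 − 0.3 − 2.4 + 9.9 − 4.6) / 8 = 1.0250%
Σ(R_i − R̄_i)(R_m − R̄_m) = 98.7725  ⇒  Cov = 98.7725 / 8 = 12.3466
Σ(R_m − R̄_m)² = 186.1950  ⇒  Var(R_m) = 186.1950 / 8 = 23.2744
β = Cov / Var(R_m) = 12.3466 / 23.2744 = 0.5305
MRP = 10.94% − 4.97% = 5.97%
E(R) = R_f + β × MRP = 4.97% + 0.5305 × 5.97% = 8.14%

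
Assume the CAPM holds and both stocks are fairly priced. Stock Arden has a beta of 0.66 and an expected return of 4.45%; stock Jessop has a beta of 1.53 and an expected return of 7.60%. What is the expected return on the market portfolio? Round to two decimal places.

Both satisfy E(R) = R_f + β·MRP, so the slope of the SML is
MRP = (7.60% − 4.45%) / (1.53 − 0.66) = 3.15% / 0.87 = 3.6207%
R_f = E(R_Arden) − β_Arden·MRP = 4.45% − 0.66 × 3.6207% = 2.0603%
E(R_m) = R_f + MRP = 2.0603% + 3.6207% = 5.68%

5.68%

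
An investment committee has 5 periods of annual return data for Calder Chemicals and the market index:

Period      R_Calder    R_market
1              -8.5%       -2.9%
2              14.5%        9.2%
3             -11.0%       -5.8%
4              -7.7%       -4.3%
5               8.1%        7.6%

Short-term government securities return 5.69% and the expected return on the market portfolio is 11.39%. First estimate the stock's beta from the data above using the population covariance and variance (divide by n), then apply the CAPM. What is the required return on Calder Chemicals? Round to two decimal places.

Mean R_i = (-8.5 + 14.5 − 11.0 − 7.7 + 8.1) / 5 = -0.9200%
Mean R_m = (-2.9 + 9.2 − 5.8 − 4.3 + 7.6) / 5 = 0.7600%
Σ(R_i − R̄_i)(R_m − R̄_m) = 320.0160  ⇒  Cov = 320.0160 / 5 = 64.0032
Σ(R_m − R̄_m)² = 200.0520  ⇒  Var(R_m) = 200.0520 / 5 = 40.0104
β = Cov / Var(R_m) = 64.0032 / 40.0104 = 1.5997
MRP = 11.39% − 5.69% = 5.70%
E(R) = R_f + β × MRP = 5.69% + 1.5997 × 5.70% = 14.81%

14.81%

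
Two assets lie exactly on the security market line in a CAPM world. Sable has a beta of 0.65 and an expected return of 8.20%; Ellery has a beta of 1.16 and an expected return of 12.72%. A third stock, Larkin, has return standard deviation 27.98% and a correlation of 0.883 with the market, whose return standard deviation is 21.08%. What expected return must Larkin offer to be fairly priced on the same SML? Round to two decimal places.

12.83%

MRP = (12.72% − 8.20%) / (1.16 − 0.65) = 8.8627%
R_f = 8.20% − 0.65 × 8.8627% = 2.4392%
β_Larkin = ρ·σ_i/σ_m = 0.883 × 27.98 / 21.08 = 1.1720
E(R_Larkin) = R_f + β × MRP = 2.4392% + 1.1720 × 8.8627% = 12.83%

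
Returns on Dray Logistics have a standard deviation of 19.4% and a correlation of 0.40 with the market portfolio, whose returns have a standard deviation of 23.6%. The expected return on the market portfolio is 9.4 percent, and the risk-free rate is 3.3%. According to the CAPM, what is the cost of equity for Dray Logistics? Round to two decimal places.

β = ρ × σ_i / σ_m = 0.40 × 19.4% / 23.6% = 0.3288
MRP = 9.4% − 3.3% = 6.10%
E(R) = 3.3% + 0.3288 × 6.1% = 5.31%

5.31%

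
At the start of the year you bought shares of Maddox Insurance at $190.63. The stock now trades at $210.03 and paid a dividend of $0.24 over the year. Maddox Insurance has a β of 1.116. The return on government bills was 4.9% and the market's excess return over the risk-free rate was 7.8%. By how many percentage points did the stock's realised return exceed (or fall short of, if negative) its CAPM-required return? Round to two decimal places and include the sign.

-3.30%

Realised HPR = (P1 + D1 − P0) / P0 = (210.03 + 0.24 − 190.63) / 190.63 = 19.64 / 190.63 = 10.3027%
CAPM required = R_f + β·MRP = 4.9% + 1.116 × 7.8% = 13.6048%
α = realised − required = 10.3027% − 13.6048% = -3.30%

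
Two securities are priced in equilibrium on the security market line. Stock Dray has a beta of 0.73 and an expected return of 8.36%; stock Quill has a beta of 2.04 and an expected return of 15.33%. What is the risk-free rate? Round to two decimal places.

4.48%

Both satisfy E(R) = R_f + β·MRP, so the slope of the SML is
MRP = (15.33% − 8.36%) / (2.04 − 0.73) = 6.97% / 1.31 = 5.3206%
R_f = E(R_Dray) − β_Dray·MRP = 8.36% − 0.73 × 5.3206% = 4.4760%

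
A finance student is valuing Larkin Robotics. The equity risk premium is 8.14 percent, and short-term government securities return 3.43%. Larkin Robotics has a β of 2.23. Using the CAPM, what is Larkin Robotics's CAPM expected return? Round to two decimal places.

E(R) = R_f + β × MRP = 3.43% + 2.23 × 8.14% = 21.58%

21.58%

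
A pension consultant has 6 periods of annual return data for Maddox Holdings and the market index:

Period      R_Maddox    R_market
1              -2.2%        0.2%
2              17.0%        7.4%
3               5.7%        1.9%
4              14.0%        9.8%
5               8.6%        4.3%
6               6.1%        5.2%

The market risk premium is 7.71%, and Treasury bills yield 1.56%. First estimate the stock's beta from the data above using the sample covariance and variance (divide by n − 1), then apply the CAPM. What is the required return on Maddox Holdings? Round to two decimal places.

14.79%

Mean R_i = (-2.2 + 17.0 + 5.7 + 14.0 + 8.6 + 6.1) / 6 = 8.2000%
Mean R_m = (0.2 + 7.4 + 1.9 + 9.8 + 4.3 + 5.2) / 6 = 4.8000%
Σ(R_i − R̄_i)(R_m − R̄_m) = 105.9300  ⇒  Cov = 105.9300 / 5 = 21.1860
Σ(R_m − R̄_m)² = 61.7400  ⇒  Var(R_m) = 61.7400 / 5 = 12.3480
β = Cov / Var(R_m) = 21.1860 / 12.3480 = 1.7157
E(R) = R_f + β × MRP = 1.56% + 1.7157 × 7.71% = 14.79%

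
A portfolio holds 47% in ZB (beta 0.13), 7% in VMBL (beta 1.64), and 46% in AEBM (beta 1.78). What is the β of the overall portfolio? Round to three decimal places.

0.995

β_P = Σ w_i β_i = 0.47×0.13 + 0.07×1.64 + 0.46×1.78 = 0.9947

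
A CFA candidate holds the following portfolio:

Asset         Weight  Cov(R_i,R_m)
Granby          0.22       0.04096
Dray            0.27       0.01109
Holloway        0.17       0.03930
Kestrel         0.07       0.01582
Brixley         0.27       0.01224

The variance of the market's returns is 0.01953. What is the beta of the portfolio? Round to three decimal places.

1.183

β_Granby = 0.04096 / 0.01953 = 2.0973
β_Dray = 0.01109 / 0.01953 = 0.5678
β_Holloway = 0.03930 / 0.01953 = 2.0123
β_Kestrel = 0.01582 / 0.01953 = 0.8100
β_Brixley = 0.01224 / 0.01953 = 0.6267
β_P = Σ w_i β_i = 0.22×2.0973 + 0.27×0.5678 + 0.17×2.0123 + 0.07×0.8100 + 0.27×0.6267 = 1.1827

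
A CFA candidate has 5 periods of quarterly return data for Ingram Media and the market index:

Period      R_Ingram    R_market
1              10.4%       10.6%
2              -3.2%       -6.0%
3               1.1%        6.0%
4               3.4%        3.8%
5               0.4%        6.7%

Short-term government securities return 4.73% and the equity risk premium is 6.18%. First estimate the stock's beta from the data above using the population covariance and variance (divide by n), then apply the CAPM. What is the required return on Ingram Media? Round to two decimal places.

Mean R_i = (10.4 − 3.2 + 1.1 + 3.4 + 0.4) / 5 = 2.4200%
Mean R_m = (10.6 − 6.0 + 6.0 + 3.8 + 6.7) / 5 = 4.2200%
Σ(R_i − R̄_i)(R_m − R̄_m) = 100.5780  ⇒  Cov = 100.5780 / 5 = 20.1156
Σ(R_m − R̄_m)² = 154.6480  ⇒  Var(R_m) = 154.6480 / 5 = 30.9296
β = Cov / Var(R_m) = 20.1156 / 30.9296 = 0.6504
E(R) = R_f + β × MRP = 4.73% + 0.6504 × 6.18% = 8.75%

8.75%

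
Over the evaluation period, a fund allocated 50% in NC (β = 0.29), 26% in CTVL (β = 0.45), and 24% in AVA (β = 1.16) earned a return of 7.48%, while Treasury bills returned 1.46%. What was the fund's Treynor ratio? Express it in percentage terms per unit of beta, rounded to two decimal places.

β_P = 0.50×0.29 + 0.26×0.45 + 0.24×1.16 = 0.5404
Treynor = (R_P − R_f) / β_P = (7.48% − 1.46%) / 0.5404 = 6.02% / 0.5404 = 11.14%

11.14%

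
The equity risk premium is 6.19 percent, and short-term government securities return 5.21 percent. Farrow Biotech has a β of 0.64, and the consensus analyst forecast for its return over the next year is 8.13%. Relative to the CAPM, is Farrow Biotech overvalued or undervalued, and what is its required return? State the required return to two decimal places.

Overvalued; required return 9.17%

Required return = R_f + β·MRP = 5.21% + 0.64 × 6.19% = 9.17%
Forecast 8.13% < required 9.17% → the stock plots below the SML → overvalued.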